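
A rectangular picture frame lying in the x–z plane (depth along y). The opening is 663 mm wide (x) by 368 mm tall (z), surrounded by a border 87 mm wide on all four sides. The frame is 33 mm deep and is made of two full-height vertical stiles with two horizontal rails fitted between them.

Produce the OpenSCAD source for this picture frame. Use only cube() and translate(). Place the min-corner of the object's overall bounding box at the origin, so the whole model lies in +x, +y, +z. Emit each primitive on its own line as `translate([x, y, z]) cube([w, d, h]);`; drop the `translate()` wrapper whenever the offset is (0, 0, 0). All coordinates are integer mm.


cube([87, 33, 542]);
translate([750, 0, 0]) cube([87, 33, 542]);
translate([87, 0, 0]) cube([663, 33, 87]);
translate([87, 0, 455]) cube([663, 33, 87]);


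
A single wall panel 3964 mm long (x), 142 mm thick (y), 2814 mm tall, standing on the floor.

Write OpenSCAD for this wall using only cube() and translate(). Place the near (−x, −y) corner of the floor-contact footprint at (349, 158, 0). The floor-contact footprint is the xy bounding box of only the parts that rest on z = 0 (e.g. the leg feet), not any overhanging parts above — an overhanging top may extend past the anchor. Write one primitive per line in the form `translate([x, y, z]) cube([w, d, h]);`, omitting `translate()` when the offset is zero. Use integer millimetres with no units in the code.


translate([349, 158, 0]) cube([3964, 142, 2814]);


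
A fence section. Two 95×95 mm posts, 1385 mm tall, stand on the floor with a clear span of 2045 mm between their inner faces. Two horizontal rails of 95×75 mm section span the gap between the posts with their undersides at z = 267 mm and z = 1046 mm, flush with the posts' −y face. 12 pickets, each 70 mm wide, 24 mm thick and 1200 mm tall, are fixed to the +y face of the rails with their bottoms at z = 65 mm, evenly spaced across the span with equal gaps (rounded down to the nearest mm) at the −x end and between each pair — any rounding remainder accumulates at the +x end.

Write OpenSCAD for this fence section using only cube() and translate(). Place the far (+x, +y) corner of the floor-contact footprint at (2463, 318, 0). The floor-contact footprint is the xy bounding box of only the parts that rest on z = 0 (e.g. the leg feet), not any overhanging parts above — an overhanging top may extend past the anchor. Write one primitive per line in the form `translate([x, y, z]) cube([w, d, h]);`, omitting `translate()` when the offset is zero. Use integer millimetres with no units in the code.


translate([228, 223, 0]) cube([95, 95, 1385]);
translate([2368, 223, 0]) cube([95, 95, 1385]);
translate([323, 223, 267]) cube([2045, 95, 75]);
translate([323, 223, 1046]) cube([2045, 95, 75]);
translate([415, 318, 65]) cube([70, 24, 1200]);
translate([577, 318, 65]) cube([70, 24, 1200]);
translate([739, 318, 65]) cube([70, 24, 1200]);
translate([901, 318, 65]) cube([70, 24, 1200]);
translate([1063, 318, 65]) cube([70, 24, 1200]);
translate([1225, 318, 65]) cube([70, 24, 1200]);
translate([1387, 318, 65]) cube([70, 24, 1200]);
translate([1549, 318, 65]) cube([70, 24, 1200]);
translate([1711, 318, 65]) cube([70, 24, 1200]);
translate([1873, 318, 65]) cube([70, 24, 1200]);
translate([2035, 318, 65]) cube([70, 24, 1200]);
translate([2197, 318, 65]) cube([70, 24, 1200]);


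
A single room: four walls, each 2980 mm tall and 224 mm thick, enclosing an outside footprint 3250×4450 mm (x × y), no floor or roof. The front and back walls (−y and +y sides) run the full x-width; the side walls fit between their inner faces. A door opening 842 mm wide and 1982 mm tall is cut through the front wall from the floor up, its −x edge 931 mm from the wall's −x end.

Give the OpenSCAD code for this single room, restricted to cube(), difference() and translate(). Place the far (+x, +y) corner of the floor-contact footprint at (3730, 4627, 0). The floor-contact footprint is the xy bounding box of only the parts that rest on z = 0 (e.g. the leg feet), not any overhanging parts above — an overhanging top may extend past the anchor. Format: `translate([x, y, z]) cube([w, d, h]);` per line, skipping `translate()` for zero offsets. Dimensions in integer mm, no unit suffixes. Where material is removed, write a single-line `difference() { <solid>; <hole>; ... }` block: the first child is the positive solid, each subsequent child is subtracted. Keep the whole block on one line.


difference() { translate([480, 177, 0]) cube([3250, 224, 2980]); translate([1411, 177, 0]) cube([842, 224, 1982]); }
translate([480, 4403, 0]) cube([3250, 224, 2980]);
translate([480, 401, 0]) cube([224, 4002, 2980]);
translate([3506, 401, 0]) cube([224, 4002, 2980]);


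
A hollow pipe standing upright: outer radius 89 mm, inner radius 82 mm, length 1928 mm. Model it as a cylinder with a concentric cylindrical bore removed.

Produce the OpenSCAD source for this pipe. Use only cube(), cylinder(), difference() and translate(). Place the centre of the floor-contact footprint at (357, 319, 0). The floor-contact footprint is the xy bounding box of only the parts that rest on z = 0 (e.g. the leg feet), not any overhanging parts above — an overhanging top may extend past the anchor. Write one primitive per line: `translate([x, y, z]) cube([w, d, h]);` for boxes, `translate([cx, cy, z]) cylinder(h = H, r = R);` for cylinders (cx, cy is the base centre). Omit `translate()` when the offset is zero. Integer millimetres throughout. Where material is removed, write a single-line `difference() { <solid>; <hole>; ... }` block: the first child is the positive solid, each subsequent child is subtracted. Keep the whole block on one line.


difference() { translate([357, 319, 0]) cylinder(h = 1928, r = 89); translate([357, 319, 0]) cylinder(h = 1928, r = 82); }


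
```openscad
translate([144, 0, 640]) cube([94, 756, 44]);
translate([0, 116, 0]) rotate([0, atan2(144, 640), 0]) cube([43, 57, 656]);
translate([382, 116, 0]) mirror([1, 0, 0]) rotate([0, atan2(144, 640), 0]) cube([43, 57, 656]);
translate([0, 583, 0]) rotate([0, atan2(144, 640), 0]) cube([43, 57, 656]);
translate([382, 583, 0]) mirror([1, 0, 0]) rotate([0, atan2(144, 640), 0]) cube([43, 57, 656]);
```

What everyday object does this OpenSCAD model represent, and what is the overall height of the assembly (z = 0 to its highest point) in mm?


A sawhorse. The overall height is 684 mm.

A beam across two mirrored pairs of raked legs — a sawhorse. The beam's underside is at z = 640 (matching the legs' vertical rise in atan2(144, 640)) and the beam is 44 mm tall, so its top is at 640 + 44 = 684 mm. The raked legs top out at the beam's underside, so that is the highest point.


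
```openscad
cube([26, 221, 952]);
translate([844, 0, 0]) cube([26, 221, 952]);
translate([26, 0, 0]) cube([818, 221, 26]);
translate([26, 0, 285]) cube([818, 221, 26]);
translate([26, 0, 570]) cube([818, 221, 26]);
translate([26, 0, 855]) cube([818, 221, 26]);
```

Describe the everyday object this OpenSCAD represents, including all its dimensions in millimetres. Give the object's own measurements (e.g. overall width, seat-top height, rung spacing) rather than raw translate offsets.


An open bookshelf. Two side panels, each 26 mm thick, 221 mm deep and 952 mm tall, stand 870 mm apart (outside-to-outside). Between them sit 4 shelves, each 26 mm thick and 221 mm deep, spanning the full gap between the sides. The bottom shelf rests on the floor (its underside at z = 0) and the clear gap between one shelf's top and the next shelf's underside is 259 mm.


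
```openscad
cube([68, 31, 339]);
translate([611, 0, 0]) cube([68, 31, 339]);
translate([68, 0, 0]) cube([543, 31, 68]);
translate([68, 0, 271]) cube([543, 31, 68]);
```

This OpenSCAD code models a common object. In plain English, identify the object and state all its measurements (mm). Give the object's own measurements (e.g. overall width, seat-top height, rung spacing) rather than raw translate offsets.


A rectangular picture frame lying in the x–z plane (depth along y). The opening is 543 mm wide (x) by 203 mm tall (z), surrounded by a border 68 mm wide on all four sides. The frame is 31 mm deep and is made of two full-height vertical stiles with two horizontal rails fitted between them.


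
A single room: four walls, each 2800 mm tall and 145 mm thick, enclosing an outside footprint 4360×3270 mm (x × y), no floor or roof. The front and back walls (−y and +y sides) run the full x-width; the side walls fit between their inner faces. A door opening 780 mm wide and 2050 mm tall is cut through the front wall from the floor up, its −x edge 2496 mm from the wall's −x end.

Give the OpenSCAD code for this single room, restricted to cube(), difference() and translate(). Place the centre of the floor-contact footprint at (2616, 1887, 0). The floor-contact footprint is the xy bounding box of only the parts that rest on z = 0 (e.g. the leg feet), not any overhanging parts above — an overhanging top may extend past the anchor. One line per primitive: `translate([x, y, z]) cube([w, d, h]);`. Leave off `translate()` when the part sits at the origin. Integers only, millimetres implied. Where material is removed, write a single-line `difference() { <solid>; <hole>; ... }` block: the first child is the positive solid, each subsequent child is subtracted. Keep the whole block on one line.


difference() { translate([436, 252, 0]) cube([4360, 145, 2800]); translate([2932, 252, 0]) cube([780, 145, 2050]); }
translate([436, 3377, 0]) cube([4360, 145, 2800]);
translate([436, 397, 0]) cube([145, 2980, 2800]);
translate([4651, 397, 0]) cube([145, 2980, 2800]);


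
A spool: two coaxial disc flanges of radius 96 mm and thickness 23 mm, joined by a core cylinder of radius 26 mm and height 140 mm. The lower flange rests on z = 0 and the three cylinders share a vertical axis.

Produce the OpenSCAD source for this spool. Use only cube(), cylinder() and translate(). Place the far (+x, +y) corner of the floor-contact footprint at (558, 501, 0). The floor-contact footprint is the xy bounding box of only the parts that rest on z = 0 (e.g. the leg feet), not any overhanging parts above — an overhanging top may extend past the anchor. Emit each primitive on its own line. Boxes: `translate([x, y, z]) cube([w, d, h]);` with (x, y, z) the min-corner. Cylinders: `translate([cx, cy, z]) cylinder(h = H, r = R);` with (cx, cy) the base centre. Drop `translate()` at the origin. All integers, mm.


translate([462, 405, 0]) cylinder(h = 23, r = 96);
translate([462, 405, 23]) cylinder(h = 140, r = 26);
translate([462, 405, 163]) cylinder(h = 23, r = 96);


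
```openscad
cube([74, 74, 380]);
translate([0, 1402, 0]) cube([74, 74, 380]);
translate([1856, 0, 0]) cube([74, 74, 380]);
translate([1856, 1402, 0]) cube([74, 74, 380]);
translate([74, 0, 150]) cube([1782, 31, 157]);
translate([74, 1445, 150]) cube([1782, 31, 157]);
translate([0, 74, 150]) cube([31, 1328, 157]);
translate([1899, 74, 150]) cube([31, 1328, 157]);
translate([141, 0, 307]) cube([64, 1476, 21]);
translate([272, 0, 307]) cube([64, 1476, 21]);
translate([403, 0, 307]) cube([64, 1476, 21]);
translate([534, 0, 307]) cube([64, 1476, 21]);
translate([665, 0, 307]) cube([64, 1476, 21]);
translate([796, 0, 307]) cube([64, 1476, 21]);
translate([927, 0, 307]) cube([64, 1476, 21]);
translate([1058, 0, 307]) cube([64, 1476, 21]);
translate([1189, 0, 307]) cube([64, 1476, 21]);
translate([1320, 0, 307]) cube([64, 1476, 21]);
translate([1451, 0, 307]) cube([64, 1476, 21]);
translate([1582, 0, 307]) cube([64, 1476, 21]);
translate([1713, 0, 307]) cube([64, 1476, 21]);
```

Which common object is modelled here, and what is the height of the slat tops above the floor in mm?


A bed frame. The slat-top height is 328 mm.

Four posts, four rails, and a row of slats — a bed frame. Slats sit on the rails at z = 150 + 157 = 307; with slat thickness 21, the top is 328 mm.


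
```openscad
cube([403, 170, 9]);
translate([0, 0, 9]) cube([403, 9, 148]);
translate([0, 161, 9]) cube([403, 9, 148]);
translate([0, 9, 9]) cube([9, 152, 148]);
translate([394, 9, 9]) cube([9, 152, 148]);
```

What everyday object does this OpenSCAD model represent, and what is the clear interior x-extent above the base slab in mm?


An open box. The internal width is 385 mm.

A 403×170 base slab with four walls standing on it — an open box. The base is 403 mm wide and the walls are 9 mm thick, so the internal width is 403 − 2 × 9 = 385 mm.


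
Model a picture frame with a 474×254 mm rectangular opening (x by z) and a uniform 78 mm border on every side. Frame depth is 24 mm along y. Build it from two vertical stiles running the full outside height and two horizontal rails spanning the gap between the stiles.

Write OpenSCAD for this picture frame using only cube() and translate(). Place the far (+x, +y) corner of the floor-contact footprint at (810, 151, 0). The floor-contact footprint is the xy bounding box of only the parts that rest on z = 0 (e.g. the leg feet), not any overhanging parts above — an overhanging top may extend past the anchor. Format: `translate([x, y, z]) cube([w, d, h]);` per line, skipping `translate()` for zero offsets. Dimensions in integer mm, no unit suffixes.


translate([180, 127, 0]) cube([78, 24, 410]);
translate([732, 127, 0]) cube([78, 24, 410]);
translate([258, 127, 0]) cube([474, 24, 78]);
translate([258, 127, 332]) cube([474, 24, 78]);


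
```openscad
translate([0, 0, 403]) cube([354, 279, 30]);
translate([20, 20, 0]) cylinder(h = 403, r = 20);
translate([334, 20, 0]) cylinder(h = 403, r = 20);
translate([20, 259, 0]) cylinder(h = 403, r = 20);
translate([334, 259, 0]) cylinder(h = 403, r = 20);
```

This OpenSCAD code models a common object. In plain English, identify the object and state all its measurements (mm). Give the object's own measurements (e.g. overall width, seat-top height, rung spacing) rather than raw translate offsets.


A four-legged stool. The seat is a 354×279×30 mm slab whose top surface is at z = 433 mm; four round legs, each 40 mm in diameter, run from the floor (z = 0) to the underside of the seat, each leg's axis is inset half a diameter from the nearest pair of seat edges (so the leg's bounding box is flush with the corner).


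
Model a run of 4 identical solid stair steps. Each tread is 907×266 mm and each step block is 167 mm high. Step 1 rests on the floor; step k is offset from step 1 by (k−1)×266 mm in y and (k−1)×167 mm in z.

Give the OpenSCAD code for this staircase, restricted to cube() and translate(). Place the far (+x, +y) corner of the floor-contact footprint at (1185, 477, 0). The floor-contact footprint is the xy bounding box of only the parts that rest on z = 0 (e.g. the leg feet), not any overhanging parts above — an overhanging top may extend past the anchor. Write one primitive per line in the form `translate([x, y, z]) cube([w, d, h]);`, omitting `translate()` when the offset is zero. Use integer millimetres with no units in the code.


translate([278, 211, 0]) cube([907, 266, 167]);
translate([278, 477, 167]) cube([907, 266, 167]);
translate([278, 743, 334]) cube([907, 266, 167]);
translate([278, 1009, 501]) cube([907, 266, 167]);


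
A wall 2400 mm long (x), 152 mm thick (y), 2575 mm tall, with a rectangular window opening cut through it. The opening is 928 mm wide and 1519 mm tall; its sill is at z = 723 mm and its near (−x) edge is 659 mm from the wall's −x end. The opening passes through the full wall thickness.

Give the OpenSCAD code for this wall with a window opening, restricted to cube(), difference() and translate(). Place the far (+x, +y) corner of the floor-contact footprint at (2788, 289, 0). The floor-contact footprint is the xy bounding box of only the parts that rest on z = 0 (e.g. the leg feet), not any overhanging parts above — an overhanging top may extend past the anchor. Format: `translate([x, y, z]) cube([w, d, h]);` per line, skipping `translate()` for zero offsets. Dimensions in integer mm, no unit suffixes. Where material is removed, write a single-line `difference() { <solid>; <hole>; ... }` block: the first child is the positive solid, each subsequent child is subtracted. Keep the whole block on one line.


difference() { translate([388, 137, 0]) cube([2400, 152, 2575]); translate([1047, 137, 723]) cube([928, 152, 1519]); }


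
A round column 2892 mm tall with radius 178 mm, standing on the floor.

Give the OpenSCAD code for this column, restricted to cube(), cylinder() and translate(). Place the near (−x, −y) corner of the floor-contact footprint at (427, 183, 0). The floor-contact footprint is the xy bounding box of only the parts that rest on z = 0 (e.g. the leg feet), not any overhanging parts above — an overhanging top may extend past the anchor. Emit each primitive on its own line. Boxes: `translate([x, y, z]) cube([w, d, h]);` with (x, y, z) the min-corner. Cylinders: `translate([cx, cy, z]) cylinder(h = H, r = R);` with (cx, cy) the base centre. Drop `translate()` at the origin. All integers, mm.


translate([605, 361, 0]) cylinder(h = 2892, r = 178);


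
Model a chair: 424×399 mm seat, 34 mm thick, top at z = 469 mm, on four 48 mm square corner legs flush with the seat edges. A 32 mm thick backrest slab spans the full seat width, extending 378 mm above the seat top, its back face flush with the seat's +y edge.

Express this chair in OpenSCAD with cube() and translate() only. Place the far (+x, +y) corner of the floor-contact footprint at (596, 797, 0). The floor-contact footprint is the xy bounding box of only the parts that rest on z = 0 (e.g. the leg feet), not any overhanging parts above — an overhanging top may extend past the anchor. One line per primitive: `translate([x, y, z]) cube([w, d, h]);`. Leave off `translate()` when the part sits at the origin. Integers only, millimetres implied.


translate([172, 398, 435]) cube([424, 399, 34]);
translate([172, 398, 0]) cube([48, 48, 435]);
translate([548, 398, 0]) cube([48, 48, 435]);
translate([172, 749, 0]) cube([48, 48, 435]);
translate([548, 749, 0]) cube([48, 48, 435]);
translate([172, 765, 469]) cube([424, 32, 378]);


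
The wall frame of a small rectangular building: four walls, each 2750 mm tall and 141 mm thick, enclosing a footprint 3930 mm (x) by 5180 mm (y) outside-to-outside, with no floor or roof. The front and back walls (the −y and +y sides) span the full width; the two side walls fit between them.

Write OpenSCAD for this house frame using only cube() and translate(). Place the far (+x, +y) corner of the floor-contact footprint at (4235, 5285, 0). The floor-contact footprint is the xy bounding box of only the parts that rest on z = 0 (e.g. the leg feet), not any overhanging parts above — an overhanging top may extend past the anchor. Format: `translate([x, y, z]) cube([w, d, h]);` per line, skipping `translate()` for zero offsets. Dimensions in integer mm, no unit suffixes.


translate([305, 105, 0]) cube([3930, 141, 2750]);
translate([305, 5144, 0]) cube([3930, 141, 2750]);
translate([305, 246, 0]) cube([141, 4898, 2750]);
translate([4094, 246, 0]) cube([141, 4898, 2750]);


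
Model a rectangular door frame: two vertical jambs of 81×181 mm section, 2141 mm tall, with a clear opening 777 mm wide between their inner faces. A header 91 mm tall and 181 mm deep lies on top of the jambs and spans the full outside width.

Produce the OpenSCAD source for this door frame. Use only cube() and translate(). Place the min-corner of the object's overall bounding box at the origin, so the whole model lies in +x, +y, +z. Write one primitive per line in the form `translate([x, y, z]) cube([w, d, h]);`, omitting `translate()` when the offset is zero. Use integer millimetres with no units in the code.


cube([81, 181, 2141]);
translate([858, 0, 0]) cube([81, 181, 2141]);
translate([0, 0, 2141]) cube([939, 181, 91]);


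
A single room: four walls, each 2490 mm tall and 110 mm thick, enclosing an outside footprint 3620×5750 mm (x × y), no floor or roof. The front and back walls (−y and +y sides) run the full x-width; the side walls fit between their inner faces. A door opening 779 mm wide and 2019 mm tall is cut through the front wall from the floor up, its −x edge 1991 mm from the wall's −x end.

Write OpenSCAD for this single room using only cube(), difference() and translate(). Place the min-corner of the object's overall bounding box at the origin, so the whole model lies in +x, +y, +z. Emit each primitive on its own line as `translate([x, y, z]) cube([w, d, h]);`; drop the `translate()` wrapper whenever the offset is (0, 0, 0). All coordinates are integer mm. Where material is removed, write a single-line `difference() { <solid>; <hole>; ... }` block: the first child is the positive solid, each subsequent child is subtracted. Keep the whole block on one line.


difference() { cube([3620, 110, 2490]); translate([1991, 0, 0]) cube([779, 110, 2019]); }
translate([0, 5640, 0]) cube([3620, 110, 2490]);
translate([0, 110, 0]) cube([110, 5530, 2490]);
translate([3510, 110, 0]) cube([110, 5530, 2490]);


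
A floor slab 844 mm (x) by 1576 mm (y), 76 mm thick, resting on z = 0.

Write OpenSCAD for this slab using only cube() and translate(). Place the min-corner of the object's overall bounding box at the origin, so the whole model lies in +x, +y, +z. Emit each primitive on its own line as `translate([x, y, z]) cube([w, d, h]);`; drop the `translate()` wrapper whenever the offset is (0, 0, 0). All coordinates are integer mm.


cube([844, 1576, 76]);


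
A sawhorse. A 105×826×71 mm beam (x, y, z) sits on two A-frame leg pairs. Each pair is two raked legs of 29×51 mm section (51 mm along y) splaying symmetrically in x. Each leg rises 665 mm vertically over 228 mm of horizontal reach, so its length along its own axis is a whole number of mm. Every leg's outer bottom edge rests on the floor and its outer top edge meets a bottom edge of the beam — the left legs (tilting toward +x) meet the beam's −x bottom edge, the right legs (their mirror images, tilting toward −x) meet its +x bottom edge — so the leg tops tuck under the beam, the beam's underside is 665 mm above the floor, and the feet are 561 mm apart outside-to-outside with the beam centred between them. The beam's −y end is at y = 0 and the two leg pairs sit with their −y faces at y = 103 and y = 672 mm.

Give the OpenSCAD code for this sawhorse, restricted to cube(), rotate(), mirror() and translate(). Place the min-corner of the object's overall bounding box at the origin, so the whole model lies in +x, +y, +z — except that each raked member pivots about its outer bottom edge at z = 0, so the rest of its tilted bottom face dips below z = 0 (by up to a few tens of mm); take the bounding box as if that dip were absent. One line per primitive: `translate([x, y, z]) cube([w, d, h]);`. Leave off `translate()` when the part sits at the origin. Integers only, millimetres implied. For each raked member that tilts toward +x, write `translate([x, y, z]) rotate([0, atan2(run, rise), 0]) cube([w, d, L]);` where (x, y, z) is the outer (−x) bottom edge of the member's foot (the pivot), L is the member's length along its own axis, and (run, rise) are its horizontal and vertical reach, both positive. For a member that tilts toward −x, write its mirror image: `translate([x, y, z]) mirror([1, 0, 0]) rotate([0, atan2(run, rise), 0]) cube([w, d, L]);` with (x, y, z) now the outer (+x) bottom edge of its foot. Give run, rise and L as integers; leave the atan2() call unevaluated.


translate([228, 0, 665]) cube([105, 826, 71]);
translate([0, 103, 0]) rotate([0, atan2(228, 665), 0]) cube([29, 51, 703]);
translate([561, 103, 0]) mirror([1, 0, 0]) rotate([0, atan2(228, 665), 0]) cube([29, 51, 703]);
translate([0, 672, 0]) rotate([0, atan2(228, 665), 0]) cube([29, 51, 703]);
translate([561, 672, 0]) mirror([1, 0, 0]) rotate([0, atan2(228, 665), 0]) cube([29, 51, 703]);


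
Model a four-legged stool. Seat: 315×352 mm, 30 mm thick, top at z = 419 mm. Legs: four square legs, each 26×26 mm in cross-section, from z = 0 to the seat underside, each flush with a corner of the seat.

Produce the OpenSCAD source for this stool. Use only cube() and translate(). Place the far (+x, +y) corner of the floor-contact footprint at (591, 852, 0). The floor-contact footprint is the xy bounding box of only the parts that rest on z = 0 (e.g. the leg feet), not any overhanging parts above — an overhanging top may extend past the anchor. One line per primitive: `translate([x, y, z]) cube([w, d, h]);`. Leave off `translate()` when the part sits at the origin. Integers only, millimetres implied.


translate([276, 500, 389]) cube([315, 352, 30]);
translate([276, 500, 0]) cube([26, 26, 389]);
translate([565, 500, 0]) cube([26, 26, 389]);
translate([276, 826, 0]) cube([26, 26, 389]);
translate([565, 826, 0]) cube([26, 26, 389]);


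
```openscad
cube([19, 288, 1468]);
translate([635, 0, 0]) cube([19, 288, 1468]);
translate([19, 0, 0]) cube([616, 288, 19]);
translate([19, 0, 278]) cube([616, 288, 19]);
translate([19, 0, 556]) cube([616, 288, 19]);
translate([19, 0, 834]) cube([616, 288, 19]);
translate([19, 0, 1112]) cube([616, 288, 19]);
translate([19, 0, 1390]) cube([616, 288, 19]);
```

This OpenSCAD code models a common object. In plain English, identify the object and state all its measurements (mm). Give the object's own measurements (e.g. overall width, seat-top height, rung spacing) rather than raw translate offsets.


An open bookshelf. Two side panels, each 19 mm thick, 288 mm deep and 1468 mm tall, stand 654 mm apart (outside-to-outside). Between them sit 6 shelves, each 19 mm thick and 288 mm deep, spanning the full gap between the sides. The bottom shelf rests on the floor (its underside at z = 0) and the clear gap between one shelf's top and the next shelf's underside is 259 mm.


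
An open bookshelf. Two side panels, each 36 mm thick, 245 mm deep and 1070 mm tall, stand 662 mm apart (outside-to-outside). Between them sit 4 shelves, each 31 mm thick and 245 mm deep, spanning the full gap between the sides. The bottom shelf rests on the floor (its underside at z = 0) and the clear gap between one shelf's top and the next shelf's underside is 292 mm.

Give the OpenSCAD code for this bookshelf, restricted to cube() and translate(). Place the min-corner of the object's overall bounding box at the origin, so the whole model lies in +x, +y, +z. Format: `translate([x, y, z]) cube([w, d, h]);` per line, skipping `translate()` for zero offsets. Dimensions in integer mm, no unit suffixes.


cube([36, 245, 1070]);
translate([626, 0, 0]) cube([36, 245, 1070]);
translate([36, 0, 0]) cube([590, 245, 31]);
translate([36, 0, 323]) cube([590, 245, 31]);
translate([36, 0, 646]) cube([590, 245, 31]);
translate([36, 0, 969]) cube([590, 245, 31]);


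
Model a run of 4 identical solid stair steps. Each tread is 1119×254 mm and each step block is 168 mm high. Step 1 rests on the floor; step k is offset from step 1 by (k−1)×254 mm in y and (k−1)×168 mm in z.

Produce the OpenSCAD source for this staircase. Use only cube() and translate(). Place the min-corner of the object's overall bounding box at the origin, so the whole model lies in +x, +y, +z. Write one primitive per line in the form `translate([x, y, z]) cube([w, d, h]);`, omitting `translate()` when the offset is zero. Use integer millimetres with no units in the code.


cube([1119, 254, 168]);
translate([0, 254, 168]) cube([1119, 254, 168]);
translate([0, 508, 336]) cube([1119, 254, 168]);
translate([0, 762, 504]) cube([1119, 254, 168]);


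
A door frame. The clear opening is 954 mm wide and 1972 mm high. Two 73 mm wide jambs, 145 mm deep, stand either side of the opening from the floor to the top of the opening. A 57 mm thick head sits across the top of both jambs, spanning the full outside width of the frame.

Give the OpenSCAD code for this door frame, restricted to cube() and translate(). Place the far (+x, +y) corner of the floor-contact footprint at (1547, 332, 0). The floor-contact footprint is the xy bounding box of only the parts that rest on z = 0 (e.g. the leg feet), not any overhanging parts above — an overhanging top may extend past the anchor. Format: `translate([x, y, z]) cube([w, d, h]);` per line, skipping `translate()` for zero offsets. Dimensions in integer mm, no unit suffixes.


translate([447, 187, 0]) cube([73, 145, 1972]);
translate([1474, 187, 0]) cube([73, 145, 1972]);
translate([447, 187, 1972]) cube([1100, 145, 57]);


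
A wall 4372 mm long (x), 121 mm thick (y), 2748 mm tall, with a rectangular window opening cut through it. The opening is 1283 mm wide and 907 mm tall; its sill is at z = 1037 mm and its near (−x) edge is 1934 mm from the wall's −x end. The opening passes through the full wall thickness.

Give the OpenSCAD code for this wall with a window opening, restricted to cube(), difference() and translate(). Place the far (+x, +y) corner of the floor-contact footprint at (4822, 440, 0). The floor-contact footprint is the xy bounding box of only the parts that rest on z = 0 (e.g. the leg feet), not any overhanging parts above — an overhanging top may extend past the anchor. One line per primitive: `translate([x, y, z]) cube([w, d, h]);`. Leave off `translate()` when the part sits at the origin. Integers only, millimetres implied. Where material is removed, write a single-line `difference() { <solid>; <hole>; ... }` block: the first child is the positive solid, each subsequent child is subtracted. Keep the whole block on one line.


difference() { translate([450, 319, 0]) cube([4372, 121, 2748]); translate([2384, 319, 1037]) cube([1283, 121, 907]); }


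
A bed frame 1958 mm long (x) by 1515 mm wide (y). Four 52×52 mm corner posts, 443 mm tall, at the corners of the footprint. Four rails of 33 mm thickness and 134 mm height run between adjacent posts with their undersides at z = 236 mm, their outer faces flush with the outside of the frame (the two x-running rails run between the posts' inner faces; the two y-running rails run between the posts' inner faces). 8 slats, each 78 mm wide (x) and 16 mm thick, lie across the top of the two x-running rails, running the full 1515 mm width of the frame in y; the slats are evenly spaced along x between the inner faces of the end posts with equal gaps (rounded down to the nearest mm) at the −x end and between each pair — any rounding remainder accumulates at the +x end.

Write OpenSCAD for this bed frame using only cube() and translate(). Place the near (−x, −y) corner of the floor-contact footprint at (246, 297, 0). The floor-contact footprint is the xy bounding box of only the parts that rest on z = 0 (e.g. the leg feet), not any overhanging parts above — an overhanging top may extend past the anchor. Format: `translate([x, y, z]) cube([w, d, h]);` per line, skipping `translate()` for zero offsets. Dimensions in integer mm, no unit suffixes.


translate([246, 297, 0]) cube([52, 52, 443]);
translate([246, 1760, 0]) cube([52, 52, 443]);
translate([2152, 297, 0]) cube([52, 52, 443]);
translate([2152, 1760, 0]) cube([52, 52, 443]);
translate([298, 297, 236]) cube([1854, 33, 134]);
translate([298, 1779, 236]) cube([1854, 33, 134]);
translate([246, 349, 236]) cube([33, 1411, 134]);
translate([2171, 349, 236]) cube([33, 1411, 134]);
translate([434, 297, 370]) cube([78, 1515, 16]);
translate([648, 297, 370]) cube([78, 1515, 16]);
translate([862, 297, 370]) cube([78, 1515, 16]);
translate([1076, 297, 370]) cube([78, 1515, 16]);
translate([1290, 297, 370]) cube([78, 1515, 16]);
translate([1504, 297, 370]) cube([78, 1515, 16]);
translate([1718, 297, 370]) cube([78, 1515, 16]);
translate([1932, 297, 370]) cube([78, 1515, 16]);


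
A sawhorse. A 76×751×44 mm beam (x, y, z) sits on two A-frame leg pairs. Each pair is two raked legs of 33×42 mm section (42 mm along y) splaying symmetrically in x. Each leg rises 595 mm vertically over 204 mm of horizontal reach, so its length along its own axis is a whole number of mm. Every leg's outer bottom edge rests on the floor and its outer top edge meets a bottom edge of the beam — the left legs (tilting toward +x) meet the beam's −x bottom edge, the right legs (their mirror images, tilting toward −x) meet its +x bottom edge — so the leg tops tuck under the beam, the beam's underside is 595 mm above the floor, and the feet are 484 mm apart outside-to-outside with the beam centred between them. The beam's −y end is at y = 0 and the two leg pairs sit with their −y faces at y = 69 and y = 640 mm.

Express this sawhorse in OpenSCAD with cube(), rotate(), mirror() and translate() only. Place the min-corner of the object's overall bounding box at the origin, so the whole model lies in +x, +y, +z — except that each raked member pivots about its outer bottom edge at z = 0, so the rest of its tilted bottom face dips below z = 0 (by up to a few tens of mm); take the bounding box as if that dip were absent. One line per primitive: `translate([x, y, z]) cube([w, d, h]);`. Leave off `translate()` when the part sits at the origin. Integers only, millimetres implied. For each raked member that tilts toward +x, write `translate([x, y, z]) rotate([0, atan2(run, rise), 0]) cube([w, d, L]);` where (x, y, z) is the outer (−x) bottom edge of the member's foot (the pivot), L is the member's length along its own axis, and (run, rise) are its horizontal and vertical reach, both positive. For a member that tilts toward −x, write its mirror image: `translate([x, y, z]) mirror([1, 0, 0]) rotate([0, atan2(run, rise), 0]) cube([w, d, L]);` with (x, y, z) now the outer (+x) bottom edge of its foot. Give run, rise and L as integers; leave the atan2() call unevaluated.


// leg length = √(204² + 595²) = 629
// right-leg outer foot x = 2·204 + 76 = 484
// beam min-corner = (204, 0, 595)
translate([204, 0, 595]) cube([76, 751, 44]);
translate([0, 69, 0]) rotate([0, atan2(204, 595), 0]) cube([33, 42, 629]);
translate([484, 69, 0]) mirror([1, 0, 0]) rotate([0, atan2(204, 595), 0]) cube([33, 42, 629]);
translate([0, 640, 0]) rotate([0, atan2(204, 595), 0]) cube([33, 42, 629]);
translate([484, 640, 0]) mirror([1, 0, 0]) rotate([0, atan2(204, 595), 0]) cube([33, 42, 629]);


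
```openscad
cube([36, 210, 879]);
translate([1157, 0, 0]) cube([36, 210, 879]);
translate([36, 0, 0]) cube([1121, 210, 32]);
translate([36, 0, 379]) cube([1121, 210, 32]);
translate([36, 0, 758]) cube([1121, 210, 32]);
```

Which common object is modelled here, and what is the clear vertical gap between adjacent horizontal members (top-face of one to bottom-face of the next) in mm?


A bookshelf. The clear shelf gap is 347 mm.

Two tall side panels with 3 horizontal boards between them — a bookshelf. The first two shelf undersides are at z = 0 and z = 379; with shelf thickness 32, the clear gap is 379 − 0 − 32 = 347 mm.


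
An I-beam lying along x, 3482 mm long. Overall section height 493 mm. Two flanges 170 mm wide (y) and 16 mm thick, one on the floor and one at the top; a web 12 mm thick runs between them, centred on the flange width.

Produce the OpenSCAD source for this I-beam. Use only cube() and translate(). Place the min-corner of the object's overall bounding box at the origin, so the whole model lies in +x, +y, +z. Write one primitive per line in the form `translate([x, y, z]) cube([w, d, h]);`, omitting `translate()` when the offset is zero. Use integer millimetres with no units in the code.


cube([3482, 170, 16]);
translate([0, 79, 16]) cube([3482, 12, 461]);
translate([0, 0, 477]) cube([3482, 170, 16]);


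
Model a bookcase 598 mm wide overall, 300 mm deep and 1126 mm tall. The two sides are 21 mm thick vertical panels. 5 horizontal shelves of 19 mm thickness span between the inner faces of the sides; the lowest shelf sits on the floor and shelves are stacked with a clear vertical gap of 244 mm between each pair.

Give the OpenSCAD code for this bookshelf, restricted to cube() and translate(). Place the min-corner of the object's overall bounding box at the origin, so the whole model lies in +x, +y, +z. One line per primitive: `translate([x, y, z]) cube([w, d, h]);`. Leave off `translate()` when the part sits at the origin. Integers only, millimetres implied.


cube([21, 300, 1126]);
translate([577, 0, 0]) cube([21, 300, 1126]);
translate([21, 0, 0]) cube([556, 300, 19]);
translate([21, 0, 263]) cube([556, 300, 19]);
translate([21, 0, 526]) cube([556, 300, 19]);
translate([21, 0, 789]) cube([556, 300, 19]);
translate([21, 0, 1052]) cube([556, 300, 19]);


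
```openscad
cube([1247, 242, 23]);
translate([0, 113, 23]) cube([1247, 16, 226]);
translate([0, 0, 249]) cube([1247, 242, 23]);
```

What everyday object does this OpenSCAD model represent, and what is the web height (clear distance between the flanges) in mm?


An I-beam. The web height is 226 mm.

Two wide flanges with a thin centred web — an I-beam. Overall 272 mm minus two 23 mm flanges gives a web of 272 − 2·23 = 226 mm.


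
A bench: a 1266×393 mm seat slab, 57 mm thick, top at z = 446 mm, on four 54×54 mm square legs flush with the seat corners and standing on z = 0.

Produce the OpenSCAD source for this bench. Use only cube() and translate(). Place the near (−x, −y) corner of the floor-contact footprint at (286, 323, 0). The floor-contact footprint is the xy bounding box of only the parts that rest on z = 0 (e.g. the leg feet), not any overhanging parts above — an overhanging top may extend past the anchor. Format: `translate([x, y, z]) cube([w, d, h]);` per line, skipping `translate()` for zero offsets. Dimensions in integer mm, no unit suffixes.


translate([286, 323, 389]) cube([1266, 393, 57]);
translate([286, 323, 0]) cube([54, 54, 389]);
translate([286, 662, 0]) cube([54, 54, 389]);
translate([1498, 323, 0]) cube([54, 54, 389]);
translate([1498, 662, 0]) cube([54, 54, 389]);


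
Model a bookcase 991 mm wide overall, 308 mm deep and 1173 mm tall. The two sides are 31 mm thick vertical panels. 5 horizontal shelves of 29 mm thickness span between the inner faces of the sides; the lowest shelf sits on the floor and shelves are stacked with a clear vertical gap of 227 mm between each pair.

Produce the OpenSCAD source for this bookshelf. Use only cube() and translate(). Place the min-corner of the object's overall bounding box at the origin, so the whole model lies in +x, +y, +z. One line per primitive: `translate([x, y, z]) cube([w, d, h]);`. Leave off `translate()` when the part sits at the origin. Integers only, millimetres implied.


cube([31, 308, 1173]);
translate([960, 0, 0]) cube([31, 308, 1173]);
translate([31, 0, 0]) cube([929, 308, 29]);
translate([31, 0, 256]) cube([929, 308, 29]);
translate([31, 0, 512]) cube([929, 308, 29]);
translate([31, 0, 768]) cube([929, 308, 29]);
translate([31, 0, 1024]) cube([929, 308, 29]);


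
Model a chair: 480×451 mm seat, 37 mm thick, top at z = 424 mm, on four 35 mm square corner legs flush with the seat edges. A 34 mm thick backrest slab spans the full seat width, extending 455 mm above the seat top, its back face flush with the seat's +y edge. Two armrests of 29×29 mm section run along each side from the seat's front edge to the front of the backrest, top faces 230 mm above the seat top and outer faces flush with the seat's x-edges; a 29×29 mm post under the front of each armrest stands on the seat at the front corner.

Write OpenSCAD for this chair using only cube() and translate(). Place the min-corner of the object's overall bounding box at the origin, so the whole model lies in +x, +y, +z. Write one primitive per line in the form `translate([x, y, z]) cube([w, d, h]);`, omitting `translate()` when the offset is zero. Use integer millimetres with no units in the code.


// leg_h = 424 - 37 = 387
// arm post h = 230 - 29 = 201
translate([0, 0, 387]) cube([480, 451, 37]);
cube([35, 35, 387]);
translate([445, 0, 0]) cube([35, 35, 387]);
translate([0, 416, 0]) cube([35, 35, 387]);
translate([445, 416, 0]) cube([35, 35, 387]);
translate([0, 417, 424]) cube([480, 34, 455]);
translate([0, 0, 625]) cube([29, 417, 29]);
translate([451, 0, 625]) cube([29, 417, 29]);
translate([0, 0, 424]) cube([29, 29, 201]);
translate([451, 0, 424]) cube([29, 29, 201]);


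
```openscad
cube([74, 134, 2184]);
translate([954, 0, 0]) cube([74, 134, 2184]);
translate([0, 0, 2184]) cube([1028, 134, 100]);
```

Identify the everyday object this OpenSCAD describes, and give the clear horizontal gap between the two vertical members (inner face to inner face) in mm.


A door frame. The clear opening width is 880 mm.

Two 2184 mm tall posts with a header on top — a door frame. The left jamb is 74 mm wide at x = 0; the right jamb starts at x = 954. The clear opening is 954 − 74 = 880 mm.
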